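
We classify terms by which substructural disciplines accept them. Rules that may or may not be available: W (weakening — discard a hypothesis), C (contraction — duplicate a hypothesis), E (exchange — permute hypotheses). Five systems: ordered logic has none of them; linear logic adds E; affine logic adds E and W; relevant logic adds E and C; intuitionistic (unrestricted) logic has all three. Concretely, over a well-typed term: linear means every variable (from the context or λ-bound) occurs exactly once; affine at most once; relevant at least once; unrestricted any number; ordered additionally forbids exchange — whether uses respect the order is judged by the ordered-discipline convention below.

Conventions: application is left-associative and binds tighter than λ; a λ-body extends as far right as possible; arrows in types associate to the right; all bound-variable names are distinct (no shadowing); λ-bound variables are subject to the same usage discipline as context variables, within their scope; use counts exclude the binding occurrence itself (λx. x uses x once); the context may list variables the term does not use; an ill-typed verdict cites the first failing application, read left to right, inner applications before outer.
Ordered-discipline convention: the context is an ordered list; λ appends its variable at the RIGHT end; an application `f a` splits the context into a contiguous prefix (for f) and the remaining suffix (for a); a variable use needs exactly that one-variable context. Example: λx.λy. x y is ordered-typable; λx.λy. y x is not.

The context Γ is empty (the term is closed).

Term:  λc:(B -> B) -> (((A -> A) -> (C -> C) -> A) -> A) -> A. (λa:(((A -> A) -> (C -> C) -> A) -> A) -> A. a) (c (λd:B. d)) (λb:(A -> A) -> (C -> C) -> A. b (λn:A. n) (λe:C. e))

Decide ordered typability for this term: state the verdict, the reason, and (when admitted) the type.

yes — c, a, d, b, n, e: once each, no exchange needed; term : ((B -> B) -> (((A -> A) -> (C -> C) -> A) -> A) -> A) -> A
use counts: c [bound]: 1; a [bound]: 1; d [bound]: 1; b [bound]: 1; n [bound]: 1; e [bound]: 1
use order (left to right): a, c, d, b, n, e
typing: the term checks, with type ((B -> B) -> (((A -> A) -> (C -> C) -> A) -> A) -> A) -> A
summary: ordered ✓; linear ✓; affine ✓; relevant ✓; unrestricted ✓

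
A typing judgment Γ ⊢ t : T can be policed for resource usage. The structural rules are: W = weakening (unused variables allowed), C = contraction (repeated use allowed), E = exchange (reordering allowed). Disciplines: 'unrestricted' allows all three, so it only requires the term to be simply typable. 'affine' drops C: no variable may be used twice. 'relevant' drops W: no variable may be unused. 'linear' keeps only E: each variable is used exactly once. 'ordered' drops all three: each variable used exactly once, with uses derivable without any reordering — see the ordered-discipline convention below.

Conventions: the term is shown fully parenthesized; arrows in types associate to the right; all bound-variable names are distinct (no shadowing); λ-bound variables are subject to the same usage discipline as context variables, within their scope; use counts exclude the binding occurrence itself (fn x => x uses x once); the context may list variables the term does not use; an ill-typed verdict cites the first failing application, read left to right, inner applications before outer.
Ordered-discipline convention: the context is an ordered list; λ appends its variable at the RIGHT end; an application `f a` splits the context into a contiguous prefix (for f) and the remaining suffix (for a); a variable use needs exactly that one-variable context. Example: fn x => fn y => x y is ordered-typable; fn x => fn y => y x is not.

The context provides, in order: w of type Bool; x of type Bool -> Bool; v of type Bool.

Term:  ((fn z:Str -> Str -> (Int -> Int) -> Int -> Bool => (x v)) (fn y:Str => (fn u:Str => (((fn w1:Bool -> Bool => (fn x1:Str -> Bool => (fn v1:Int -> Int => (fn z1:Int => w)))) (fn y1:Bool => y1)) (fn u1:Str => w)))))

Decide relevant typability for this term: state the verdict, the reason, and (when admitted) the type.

no — z, y, u, w1, x1, v1, z1, u1 never used (weakening)
usage: w: 2×; x: 1×; v: 1×; z (λ-bound): 0×; y (λ-bound): 0×; u (λ-bound): 0×; w1 (λ-bound): 0×; x1 (λ-bound): 0×; v1 (λ-bound): 0×; z1 (λ-bound): 0×; y1 (λ-bound): 1×; u1 (λ-bound): 0×
uses in reading order: x, v, w, y1, w
typing: the term checks, with type Bool
all disciplines: ordered ✗; linear ✗; affine ✗; relevant ✗; unrestricted ✓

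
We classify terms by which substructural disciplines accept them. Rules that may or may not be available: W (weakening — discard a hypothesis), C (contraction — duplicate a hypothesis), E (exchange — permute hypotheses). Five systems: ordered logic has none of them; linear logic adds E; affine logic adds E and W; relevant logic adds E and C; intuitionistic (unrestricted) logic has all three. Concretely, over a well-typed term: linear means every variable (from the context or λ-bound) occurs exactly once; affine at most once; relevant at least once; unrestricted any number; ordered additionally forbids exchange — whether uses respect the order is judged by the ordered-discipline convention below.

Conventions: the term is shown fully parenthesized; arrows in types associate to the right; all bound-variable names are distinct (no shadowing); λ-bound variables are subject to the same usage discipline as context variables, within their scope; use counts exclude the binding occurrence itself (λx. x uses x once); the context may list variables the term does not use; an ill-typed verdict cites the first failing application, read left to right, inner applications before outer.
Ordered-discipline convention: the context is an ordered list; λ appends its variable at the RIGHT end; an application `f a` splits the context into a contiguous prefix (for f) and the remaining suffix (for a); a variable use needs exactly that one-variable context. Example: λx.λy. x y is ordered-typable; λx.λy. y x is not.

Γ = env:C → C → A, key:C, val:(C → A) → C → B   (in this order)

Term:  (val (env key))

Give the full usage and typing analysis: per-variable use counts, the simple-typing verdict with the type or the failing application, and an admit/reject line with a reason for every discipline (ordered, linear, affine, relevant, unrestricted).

counts: env: 1×; key: 1×; val: 1×
order of uses: val, env, key
typing: well-typed — term : C → B
ordered: ✗ — needs exchange: uses follow val, env, key
linear: ✓ — exactly-once usage across env, key, val
affine: ✓ — none of env, key, val used more than once
relevant: ✓ — every one of env, key, val appears
unrestricted: ✓ — type-checks (C → B) and nothing is barred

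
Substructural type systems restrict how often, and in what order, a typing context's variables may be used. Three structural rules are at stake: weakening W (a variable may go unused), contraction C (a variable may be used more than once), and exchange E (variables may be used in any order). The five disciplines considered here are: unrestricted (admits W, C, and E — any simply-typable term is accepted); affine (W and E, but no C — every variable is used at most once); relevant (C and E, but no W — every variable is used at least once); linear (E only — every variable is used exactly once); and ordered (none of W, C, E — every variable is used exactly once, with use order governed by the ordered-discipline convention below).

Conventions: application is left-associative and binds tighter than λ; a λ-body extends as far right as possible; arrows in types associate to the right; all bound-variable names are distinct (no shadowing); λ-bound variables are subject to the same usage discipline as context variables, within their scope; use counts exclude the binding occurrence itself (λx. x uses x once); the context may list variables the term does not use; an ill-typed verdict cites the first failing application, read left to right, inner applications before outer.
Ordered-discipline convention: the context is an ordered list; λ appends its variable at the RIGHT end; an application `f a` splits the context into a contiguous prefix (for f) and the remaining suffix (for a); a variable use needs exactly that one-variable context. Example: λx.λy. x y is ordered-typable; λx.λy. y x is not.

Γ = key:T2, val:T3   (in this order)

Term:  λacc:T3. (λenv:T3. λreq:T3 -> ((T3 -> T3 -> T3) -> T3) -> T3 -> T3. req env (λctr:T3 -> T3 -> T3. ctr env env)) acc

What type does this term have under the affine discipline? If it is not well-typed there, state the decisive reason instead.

not well-typed under affine — repeated use of env ×3
usage: key: 0; val: 0; acc (bound): 1; env (bound): 3; req (bound): 1; ctr (bound): 1
uses in reading order: req, env, ctr, env, env, acc
typing: the term checks, with type T3 -> (T3 -> ((T3 -> T3 -> T3) -> T3) -> T3 -> T3) -> T3 -> T3
all disciplines: ordered ✗, linear ✗, affine ✗, relevant ✗, unrestricted ✓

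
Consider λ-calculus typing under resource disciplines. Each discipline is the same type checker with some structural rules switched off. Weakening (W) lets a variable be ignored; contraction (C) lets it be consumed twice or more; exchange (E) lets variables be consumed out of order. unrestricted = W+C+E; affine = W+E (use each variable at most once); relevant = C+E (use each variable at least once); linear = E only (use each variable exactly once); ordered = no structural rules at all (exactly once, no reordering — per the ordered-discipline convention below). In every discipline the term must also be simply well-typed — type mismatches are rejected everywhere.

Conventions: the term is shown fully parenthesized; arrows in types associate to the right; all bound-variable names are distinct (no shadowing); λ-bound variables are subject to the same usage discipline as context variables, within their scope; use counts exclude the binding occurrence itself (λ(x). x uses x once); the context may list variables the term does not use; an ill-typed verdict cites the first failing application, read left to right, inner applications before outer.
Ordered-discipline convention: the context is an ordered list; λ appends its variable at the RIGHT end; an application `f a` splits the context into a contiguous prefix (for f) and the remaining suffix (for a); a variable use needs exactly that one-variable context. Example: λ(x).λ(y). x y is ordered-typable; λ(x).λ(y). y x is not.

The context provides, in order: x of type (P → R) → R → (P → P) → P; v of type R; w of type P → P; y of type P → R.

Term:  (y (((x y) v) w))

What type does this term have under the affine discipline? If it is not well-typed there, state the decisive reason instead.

not well-typed under affine — y ×2 used more than once (contraction)
use counts: x: 1, v: 1, w: 1, y: 2
left-to-right use order: y, x, y, v, w
typing: well-typed at R
across the five disciplines: ordered ✗ · linear ✗ · affine ✗ · relevant ✓ · unrestricted ✓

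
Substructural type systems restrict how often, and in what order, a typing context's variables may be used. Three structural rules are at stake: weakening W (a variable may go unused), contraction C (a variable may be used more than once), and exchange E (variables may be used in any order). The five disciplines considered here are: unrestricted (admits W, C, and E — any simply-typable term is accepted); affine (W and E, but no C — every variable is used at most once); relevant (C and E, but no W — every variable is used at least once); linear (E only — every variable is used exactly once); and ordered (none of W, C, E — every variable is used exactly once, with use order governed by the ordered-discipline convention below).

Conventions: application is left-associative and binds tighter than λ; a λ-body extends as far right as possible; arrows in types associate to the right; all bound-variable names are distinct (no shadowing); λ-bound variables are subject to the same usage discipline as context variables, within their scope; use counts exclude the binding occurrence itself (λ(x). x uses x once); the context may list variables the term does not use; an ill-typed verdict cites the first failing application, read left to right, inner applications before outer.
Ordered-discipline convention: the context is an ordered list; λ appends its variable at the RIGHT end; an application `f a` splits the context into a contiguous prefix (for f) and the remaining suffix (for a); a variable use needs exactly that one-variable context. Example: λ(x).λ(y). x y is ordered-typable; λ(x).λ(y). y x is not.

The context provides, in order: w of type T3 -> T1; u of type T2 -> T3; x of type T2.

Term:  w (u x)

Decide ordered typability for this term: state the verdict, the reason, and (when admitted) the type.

yes — w, u, x: once each, no exchange needed; term : T1
variable uses: w: 1×; u: 1×; x: 1×
use order (left to right): w, u, x
typing: well-typed — term : T1
per-discipline verdicts: ordered ✓; linear ✓; affine ✓; relevant ✓; unrestricted ✓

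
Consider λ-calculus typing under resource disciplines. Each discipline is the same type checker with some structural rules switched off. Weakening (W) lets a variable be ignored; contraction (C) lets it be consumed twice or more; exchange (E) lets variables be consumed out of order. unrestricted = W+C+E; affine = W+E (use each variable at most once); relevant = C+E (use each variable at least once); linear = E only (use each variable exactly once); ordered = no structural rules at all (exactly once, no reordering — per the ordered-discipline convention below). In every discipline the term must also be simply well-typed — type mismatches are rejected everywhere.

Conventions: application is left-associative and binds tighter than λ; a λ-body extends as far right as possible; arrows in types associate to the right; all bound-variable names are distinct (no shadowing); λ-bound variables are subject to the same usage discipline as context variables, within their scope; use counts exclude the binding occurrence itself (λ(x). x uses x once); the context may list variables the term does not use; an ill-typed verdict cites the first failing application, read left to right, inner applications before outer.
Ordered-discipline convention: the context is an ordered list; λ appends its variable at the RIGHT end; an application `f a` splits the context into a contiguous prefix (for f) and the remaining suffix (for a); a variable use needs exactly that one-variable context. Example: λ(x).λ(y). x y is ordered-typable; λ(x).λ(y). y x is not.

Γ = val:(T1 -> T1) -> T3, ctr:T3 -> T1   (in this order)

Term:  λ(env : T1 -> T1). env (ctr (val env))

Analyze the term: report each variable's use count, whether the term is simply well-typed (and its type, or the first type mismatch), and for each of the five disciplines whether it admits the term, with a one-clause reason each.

use counts: val ×1; ctr ×1; env [bound] ×2
uses in reading order: env, ctr, val, env
typing: well-typed at (T1 -> T1) -> T1
ordered ✗ (needs contraction — env ×2)
linear ✗ (needs contraction — env ×2)
affine ✗ (needs contraction — env ×2)
relevant ✓ (at least one use each (val, ctr, env))
unrestricted ✓ (typability at (T1 -> T1) -> T1 is all that's needed)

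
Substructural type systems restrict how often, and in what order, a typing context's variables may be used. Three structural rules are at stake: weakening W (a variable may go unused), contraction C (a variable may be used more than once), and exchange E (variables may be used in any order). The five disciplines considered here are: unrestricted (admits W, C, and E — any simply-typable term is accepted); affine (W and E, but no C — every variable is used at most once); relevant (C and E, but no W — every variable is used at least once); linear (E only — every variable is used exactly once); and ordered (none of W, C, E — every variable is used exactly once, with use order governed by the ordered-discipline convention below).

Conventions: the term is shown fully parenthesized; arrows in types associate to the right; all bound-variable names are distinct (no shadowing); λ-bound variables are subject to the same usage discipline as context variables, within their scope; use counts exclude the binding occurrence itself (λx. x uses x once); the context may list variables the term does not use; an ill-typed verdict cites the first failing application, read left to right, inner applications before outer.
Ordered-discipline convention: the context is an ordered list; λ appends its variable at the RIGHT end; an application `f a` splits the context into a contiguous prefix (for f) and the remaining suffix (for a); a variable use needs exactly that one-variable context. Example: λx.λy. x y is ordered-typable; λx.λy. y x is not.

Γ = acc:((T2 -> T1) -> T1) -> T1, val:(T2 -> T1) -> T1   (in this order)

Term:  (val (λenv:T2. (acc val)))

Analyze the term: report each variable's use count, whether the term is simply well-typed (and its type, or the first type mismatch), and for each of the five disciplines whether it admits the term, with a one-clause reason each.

counts: acc ×1, val ×2, env (λ-bound) ×0
order of uses: val, acc, val
typing: well-typed at T1
ordered ✗ (needs contraction — val ×2; unused: env — weakening required)
linear ✗ (needs contraction — val ×2; unused: env — weakening required)
affine ✗ (needs contraction — val ×2)
relevant ✗ (unused: env — weakening required)
unrestricted ✓ (type-checks (T1) and nothing is barred)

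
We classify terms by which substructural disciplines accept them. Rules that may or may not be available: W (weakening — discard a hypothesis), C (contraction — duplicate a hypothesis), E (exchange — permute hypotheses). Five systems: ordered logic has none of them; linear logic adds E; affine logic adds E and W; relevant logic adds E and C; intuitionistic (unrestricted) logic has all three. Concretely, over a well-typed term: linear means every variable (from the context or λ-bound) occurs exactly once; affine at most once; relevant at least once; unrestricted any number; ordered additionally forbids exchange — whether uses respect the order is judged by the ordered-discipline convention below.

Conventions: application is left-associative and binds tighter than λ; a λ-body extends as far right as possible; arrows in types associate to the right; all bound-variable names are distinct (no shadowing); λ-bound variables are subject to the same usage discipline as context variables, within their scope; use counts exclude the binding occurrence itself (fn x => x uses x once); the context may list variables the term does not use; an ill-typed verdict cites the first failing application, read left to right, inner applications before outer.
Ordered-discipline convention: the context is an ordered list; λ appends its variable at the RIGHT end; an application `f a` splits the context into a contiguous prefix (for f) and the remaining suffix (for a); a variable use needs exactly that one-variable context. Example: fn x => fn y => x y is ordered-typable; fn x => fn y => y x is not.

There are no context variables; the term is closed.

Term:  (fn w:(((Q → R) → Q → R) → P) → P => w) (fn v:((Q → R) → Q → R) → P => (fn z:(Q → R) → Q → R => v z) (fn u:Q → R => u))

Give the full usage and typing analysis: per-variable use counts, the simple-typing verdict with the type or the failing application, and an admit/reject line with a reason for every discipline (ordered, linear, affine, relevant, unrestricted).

use counts: w [bound]: 1×, v [bound]: 1×, z [bound]: 1×, u [bound]: 1×
uses in reading order: w, v, z, u
typing: well-typed — term : (((Q → R) → Q → R) → P) → P
ordered: ✓, w, v, z, u once each; derivable with no W/C/E
linear: ✓, w, v, z, u: one use apiece
affine: ✓, w, v, z, u: no repeats, contraction unneeded
relevant: ✓, at least one use each (w, v, z, u)
unrestricted: ✓, type-checks ((((Q → R) → Q → R) → P) → P) and nothing is barred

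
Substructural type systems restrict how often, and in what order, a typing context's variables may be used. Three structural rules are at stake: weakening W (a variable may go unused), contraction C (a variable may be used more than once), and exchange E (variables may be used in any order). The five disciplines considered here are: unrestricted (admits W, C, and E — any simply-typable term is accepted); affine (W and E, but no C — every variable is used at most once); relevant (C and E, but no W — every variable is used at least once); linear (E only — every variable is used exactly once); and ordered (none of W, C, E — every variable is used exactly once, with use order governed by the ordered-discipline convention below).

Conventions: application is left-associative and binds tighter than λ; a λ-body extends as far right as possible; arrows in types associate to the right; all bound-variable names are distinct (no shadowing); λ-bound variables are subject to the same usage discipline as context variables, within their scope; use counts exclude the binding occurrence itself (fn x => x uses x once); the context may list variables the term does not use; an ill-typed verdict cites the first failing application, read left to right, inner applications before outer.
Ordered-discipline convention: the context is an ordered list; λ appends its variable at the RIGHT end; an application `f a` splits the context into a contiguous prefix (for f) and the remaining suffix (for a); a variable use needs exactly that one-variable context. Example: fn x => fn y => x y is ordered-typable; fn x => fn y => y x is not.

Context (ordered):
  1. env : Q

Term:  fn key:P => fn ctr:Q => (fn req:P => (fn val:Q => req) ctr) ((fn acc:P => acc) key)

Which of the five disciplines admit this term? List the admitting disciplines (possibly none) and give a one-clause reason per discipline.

accepted by: affine, unrestricted
variable uses: env: 0×, key (bound): 1×, ctr (bound): 1×, req (bound): 1×, val (bound): 0×, acc (bound): 1×
order of uses: req, ctr, acc, key
typing: ✓ — P -> Q -> P
ordered: ✗, needs weakening: env, val unused
linear: ✗, needs weakening: env, val unused
affine: ✓, none of env, key, ctr, req, val, acc used more than once
relevant: ✗, needs weakening: env, val unused
unrestricted: ✓, well-typed at P -> Q -> P; no restrictions here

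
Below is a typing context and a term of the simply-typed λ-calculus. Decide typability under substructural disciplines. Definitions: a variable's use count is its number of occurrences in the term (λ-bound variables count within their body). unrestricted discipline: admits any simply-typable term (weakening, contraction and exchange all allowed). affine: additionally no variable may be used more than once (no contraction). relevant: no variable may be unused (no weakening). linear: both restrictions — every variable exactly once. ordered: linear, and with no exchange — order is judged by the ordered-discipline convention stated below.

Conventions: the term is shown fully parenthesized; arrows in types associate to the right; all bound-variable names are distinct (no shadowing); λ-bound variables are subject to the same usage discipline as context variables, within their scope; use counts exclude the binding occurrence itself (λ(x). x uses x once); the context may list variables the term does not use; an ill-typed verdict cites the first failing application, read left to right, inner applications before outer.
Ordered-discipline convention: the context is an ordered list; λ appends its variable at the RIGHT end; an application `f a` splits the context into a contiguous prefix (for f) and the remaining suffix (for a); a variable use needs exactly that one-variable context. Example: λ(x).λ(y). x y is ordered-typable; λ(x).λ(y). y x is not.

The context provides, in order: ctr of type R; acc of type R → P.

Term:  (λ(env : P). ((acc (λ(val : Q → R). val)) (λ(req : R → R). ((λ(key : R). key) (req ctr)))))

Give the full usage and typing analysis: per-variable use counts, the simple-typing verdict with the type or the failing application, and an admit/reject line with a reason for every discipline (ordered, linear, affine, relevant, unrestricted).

variable uses: ctr=1; acc=1; env [bound]=0; val [bound]=1; req [bound]=1; key [bound]=1
order of uses: acc, val, key, req, ctr
typing: ill-typed: argument of type (Q → R) → Q → R where R is required
ordered: ✗ — the type mismatch rejects it
linear: ✗ — not simply typable
affine: ✗ — fails simple typing
relevant: ✗ — a type mismatch blocks all five
unrestricted: ✗ — the type mismatch rejects it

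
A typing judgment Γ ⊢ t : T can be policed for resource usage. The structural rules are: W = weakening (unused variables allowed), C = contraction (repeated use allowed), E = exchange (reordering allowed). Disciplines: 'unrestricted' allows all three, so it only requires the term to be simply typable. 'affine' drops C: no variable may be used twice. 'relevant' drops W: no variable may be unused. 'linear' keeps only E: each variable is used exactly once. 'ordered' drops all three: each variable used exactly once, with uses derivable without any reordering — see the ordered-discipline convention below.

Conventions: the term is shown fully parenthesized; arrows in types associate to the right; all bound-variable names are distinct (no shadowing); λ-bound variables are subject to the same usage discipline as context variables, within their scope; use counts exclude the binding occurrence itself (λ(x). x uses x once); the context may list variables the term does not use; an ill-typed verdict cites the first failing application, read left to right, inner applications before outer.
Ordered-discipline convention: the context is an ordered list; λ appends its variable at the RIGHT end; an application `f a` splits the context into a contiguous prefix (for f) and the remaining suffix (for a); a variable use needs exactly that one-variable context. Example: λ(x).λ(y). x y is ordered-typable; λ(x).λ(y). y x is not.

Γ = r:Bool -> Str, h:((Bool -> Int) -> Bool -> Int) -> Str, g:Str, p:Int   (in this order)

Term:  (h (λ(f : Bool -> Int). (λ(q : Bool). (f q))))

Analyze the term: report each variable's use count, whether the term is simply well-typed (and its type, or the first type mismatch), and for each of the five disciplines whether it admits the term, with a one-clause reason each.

usage: r=0; h=1; g=0; p=0; f (bound)=1; q (bound)=1
uses in reading order: h, f, q
typing: well-typed at Str
ordered: ✗ — needs weakening: r, g, p unused
linear: ✗ — needs weakening: r, g, p unused
affine: ✓ — no duplicate uses among r, h, g, p, f, q
relevant: ✗ — needs weakening: r, g, p unused
unrestricted: ✓ — typability at Str is all that's needed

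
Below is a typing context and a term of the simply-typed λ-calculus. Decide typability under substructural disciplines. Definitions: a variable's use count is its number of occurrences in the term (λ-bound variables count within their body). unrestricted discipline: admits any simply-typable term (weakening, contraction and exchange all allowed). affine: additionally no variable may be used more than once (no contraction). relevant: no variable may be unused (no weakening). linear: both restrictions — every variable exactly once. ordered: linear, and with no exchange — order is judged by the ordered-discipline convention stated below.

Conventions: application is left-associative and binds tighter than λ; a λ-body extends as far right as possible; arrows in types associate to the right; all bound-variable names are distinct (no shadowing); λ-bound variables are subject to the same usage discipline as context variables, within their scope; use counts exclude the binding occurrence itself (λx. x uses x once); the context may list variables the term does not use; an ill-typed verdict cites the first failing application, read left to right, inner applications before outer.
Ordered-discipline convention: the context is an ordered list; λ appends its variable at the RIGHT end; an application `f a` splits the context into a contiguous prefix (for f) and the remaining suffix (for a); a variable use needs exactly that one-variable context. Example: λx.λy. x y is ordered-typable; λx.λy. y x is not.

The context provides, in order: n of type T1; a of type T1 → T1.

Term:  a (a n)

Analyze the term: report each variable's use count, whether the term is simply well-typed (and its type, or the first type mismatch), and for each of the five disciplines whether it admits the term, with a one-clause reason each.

counts: n: 1; a: 2
order of uses: a, a, n
typing: ✓ — T1
ordered: ✗, a ×2 used more than once (contraction)
linear: ✗, a ×2 used more than once (contraction)
affine: ✗, a ×2 used more than once (contraction)
relevant: ✓, n, a: all used, weakening unneeded
unrestricted: ✓, typability at T1 is all that's needed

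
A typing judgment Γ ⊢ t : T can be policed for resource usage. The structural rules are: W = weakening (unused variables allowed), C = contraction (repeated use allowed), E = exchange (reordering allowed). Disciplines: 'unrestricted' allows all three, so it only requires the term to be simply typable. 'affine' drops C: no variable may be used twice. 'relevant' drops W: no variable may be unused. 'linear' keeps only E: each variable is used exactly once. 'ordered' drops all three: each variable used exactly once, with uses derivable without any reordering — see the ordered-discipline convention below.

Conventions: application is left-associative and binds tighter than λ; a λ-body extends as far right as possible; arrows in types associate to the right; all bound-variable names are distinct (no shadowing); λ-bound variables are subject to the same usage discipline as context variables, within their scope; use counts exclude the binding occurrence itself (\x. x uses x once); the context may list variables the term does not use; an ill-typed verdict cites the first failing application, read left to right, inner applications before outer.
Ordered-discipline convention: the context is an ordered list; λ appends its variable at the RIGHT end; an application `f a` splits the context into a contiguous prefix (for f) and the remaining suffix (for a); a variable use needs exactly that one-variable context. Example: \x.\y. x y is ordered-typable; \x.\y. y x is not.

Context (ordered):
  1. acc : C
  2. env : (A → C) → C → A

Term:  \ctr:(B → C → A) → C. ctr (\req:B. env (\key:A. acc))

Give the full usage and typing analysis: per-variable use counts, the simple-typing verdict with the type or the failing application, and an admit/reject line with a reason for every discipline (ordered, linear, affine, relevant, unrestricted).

use counts: acc: 1×, env: 1×, ctr (λ-bound): 1×, req (λ-bound): 0×, key (λ-bound): 0×
order of uses: ctr, env, acc
typing: well-typed at ((B → C → A) → C) → C
ordered ✗ (req, key never used (weakening))
linear ✗ (req, key never used (weakening))
affine ✓ (no duplicate uses among acc, env, ctr, req, key)
relevant ✗ (req, key never used (weakening))
unrestricted ✓ (typability at ((B → C → A) → C) → C is all that's needed)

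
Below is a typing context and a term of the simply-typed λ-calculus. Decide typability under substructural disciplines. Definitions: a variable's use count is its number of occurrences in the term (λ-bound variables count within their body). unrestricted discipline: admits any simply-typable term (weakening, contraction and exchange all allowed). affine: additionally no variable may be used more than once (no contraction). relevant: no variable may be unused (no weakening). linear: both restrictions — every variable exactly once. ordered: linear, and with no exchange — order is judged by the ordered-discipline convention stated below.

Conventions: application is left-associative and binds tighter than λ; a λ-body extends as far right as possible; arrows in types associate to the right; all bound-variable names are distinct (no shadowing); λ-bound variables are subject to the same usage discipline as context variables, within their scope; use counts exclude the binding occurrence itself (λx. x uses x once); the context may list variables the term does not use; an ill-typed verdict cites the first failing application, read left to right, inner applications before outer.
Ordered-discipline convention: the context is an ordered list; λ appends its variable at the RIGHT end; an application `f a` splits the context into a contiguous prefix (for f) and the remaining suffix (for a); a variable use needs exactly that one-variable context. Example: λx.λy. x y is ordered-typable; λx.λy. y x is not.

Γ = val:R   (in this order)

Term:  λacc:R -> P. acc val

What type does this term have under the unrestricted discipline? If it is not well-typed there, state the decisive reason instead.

term : (R -> P) -> P
use counts: val=1, acc [bound]=1
left-to-right use order: acc, val
typing: ✓ — (R -> P) -> P
all disciplines: ordered ✗ | linear ✓ | affine ✓ | relevant ✓ | unrestricted ✓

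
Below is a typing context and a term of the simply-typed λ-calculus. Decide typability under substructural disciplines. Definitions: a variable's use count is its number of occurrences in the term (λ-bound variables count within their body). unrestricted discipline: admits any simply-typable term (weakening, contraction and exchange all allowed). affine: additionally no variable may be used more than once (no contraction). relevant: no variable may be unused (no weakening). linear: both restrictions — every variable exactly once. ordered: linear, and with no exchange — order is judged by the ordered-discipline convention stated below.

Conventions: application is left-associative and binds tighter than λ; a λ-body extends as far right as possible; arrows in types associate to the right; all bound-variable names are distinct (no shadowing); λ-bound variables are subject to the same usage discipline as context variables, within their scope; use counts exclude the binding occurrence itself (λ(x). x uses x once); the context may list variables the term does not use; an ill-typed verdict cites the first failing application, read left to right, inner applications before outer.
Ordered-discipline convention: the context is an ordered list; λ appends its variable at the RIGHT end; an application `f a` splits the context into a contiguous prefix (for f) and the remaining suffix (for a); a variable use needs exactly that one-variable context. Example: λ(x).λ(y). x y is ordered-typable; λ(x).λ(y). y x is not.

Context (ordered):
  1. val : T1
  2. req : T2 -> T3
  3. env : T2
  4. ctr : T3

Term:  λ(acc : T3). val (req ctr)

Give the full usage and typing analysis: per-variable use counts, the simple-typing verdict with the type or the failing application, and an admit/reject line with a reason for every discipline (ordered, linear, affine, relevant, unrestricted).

counts: val: 1×; req: 1×; env: 0×; ctr: 1×; acc (λ-bound): 0×
left-to-right use order: val, req, ctr
typing: ill-typed: argument of type T3 where T2 is required
ordered ✗ (fails simple typing)
linear ✗ (a type mismatch blocks all five)
affine ✗ (the type mismatch rejects it)
relevant ✗ (not simply typable)
unrestricted ✗ (fails simple typing)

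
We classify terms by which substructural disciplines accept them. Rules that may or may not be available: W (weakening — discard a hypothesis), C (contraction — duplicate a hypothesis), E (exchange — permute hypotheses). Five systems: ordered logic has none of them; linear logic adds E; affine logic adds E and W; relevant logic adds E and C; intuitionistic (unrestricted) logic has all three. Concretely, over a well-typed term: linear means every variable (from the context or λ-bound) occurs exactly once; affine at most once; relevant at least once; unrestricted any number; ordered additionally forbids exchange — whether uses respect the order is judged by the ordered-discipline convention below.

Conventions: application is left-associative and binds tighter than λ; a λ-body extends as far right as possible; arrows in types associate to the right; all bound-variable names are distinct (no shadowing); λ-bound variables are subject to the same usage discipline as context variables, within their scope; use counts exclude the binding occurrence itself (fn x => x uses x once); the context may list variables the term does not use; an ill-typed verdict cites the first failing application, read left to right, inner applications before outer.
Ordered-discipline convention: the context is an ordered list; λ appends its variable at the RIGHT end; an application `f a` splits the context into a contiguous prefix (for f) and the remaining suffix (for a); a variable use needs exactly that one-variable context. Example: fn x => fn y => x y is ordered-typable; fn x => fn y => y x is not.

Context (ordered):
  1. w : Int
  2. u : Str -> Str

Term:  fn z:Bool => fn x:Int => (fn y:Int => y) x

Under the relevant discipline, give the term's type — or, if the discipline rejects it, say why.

not well-typed under relevant — needs weakening: w, u, z unused
counts: w ×0, u ×0, z (λ-bound) ×0, x (λ-bound) ×1, y (λ-bound) ×1
use order (left to right): y, x
typing: the term checks, with type Bool -> Int -> Int
across the five disciplines: ordered ✗, linear ✗, affine ✓, relevant ✗, unrestricted ✓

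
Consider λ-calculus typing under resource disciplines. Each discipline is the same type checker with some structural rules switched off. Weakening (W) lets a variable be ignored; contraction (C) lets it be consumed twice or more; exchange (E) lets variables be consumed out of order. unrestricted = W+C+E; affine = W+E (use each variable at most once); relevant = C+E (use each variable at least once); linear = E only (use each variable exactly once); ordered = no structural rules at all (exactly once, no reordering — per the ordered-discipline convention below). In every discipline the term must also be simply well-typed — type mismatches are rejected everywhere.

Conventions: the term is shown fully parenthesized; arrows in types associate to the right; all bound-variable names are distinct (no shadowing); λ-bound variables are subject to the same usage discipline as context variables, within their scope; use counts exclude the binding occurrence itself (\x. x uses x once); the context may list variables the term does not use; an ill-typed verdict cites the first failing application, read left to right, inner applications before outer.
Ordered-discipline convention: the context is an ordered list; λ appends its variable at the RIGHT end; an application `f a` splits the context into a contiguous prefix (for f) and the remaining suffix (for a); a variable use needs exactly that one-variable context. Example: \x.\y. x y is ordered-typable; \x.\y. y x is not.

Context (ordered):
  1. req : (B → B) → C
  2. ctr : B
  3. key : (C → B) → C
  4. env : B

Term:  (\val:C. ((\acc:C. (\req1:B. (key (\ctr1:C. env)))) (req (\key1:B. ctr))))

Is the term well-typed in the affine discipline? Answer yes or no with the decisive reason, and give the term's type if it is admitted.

yes — req, ctr, key, env, val, acc, req1, ctr1, key1: no repeats, contraction unneeded; term : C → B → C
use counts: req ×1; ctr ×1; key ×1; env ×1; val (bound) ×0; acc (bound) ×0; req1 (bound) ×0; ctr1 (bound) ×0; key1 (bound) ×0
use order (left to right): key, env, req, ctr
typing: well-typed — term : C → B → C
across the five disciplines: ordered ✗ | linear ✗ | affine ✓ | relevant ✗ | unrestricted ✓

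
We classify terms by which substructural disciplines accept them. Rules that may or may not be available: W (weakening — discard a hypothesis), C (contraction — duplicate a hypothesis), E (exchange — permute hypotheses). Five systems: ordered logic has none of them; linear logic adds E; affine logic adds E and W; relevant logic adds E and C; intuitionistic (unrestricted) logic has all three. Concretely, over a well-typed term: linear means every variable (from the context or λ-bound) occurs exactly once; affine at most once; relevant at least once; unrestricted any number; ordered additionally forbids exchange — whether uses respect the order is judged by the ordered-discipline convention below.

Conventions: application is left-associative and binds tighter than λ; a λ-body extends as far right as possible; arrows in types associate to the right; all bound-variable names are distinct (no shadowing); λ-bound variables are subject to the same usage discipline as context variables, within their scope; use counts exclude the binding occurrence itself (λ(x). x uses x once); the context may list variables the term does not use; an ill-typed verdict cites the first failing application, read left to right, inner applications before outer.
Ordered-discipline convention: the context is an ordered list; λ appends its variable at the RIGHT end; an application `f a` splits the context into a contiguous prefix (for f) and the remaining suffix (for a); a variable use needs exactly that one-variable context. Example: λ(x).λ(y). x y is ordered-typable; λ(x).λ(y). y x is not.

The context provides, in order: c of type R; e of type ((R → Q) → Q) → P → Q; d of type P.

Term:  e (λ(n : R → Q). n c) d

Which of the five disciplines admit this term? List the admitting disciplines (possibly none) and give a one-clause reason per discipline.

admitted by: linear, affine, relevant, unrestricted
variable uses: c: 1; e: 1; d: 1; n [bound]: 1
uses in reading order: e, n, c, d
typing: well-typed at Q
ordered: ✗ — needs exchange: uses follow e, n, c, d
linear: ✓ — exactly-once usage across c, e, d, n
affine: ✓ — at most one use each (c, e, d, n)
relevant: ✓ — every one of c, e, d, n appears
unrestricted: ✓ — typability at Q is all that's needed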